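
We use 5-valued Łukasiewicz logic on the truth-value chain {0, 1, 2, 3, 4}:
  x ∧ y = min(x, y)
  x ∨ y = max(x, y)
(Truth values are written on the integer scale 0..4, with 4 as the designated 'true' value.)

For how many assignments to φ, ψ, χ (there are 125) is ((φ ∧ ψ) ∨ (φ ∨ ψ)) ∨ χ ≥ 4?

value 4: 61 assignments (counts)
value 3: 37 assignments
value 2: 19 assignments
value 1: 7 assignments
value 0: 1 assignment
So 61 of the 125 assignments meet the threshold.

61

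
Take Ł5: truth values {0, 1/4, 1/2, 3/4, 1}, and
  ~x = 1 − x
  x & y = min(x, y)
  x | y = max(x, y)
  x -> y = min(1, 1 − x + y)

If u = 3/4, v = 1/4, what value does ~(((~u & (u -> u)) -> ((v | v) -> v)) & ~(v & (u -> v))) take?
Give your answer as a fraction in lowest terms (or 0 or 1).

~u = ~3/4 = 1/4
u -> u = 3/4 -> 3/4 = 1
~u & (u -> u) = 1/4 & 1 = 1/4
v | v = 1/4 | 1/4 = 1/4
(v | v) -> v = 1/4 -> 1/4 = 1
(~u & (u -> u)) -> ((v | v) -> v) = 1/4 -> 1 = 1
u -> v = 3/4 -> 1/4 = 1/2
v & (u -> v) = 1/4 & 1/2 = 1/4
~(v & (u -> v)) = ~1/4 = 3/4
((~u & (u -> u)) -> ((v | v) -> v)) & ~(v & (u -> v)) = 1 & 3/4 = 3/4
~(((~u & (u -> u)) -> ((v | v) -> v)) & ~(v & (u -> v))) = ~3/4 = 1/4

1/4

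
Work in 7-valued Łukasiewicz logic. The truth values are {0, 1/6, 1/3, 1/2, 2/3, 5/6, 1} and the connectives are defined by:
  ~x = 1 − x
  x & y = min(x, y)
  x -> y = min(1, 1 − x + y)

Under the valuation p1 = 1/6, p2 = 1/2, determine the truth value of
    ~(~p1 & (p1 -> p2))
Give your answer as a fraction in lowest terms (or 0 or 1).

~p1 = ~1/6 = 5/6
p1 -> p2 = 1/6 -> 1/2 = 1
~p1 & (p1 -> p2) = 5/6 & 1 = 5/6
~(~p1 & (p1 -> p2)) = ~5/6 = 1/6

1/6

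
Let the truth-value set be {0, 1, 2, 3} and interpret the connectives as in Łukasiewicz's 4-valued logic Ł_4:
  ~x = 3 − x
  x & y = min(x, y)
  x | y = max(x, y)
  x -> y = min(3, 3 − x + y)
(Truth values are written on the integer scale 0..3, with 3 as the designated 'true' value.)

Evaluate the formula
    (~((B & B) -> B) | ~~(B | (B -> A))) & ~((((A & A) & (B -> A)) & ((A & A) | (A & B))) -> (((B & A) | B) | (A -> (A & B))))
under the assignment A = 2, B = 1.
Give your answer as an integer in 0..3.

B & B = 1 & 1 = 1
(B & B) -> B = 1 -> 1 = 3
~((B & B) -> B) = ~3 = 0
B -> A = 1 -> 2 = 3
B | (B -> A) = 1 | 3 = 3
~(B | (B -> A)) = ~3 = 0
~~(B | (B -> A)) = ~0 = 3
~((B & B) -> B) | ~~(B | (B -> A)) = 0 | 3 = 3
A & A = 2 & 2 = 2
B -> A = 1 -> 2 = 3
(A & A) & (B -> A) = 2 & 3 = 2
A & A = 2 & 2 = 2
A & B = 2 & 1 = 1
(A & A) | (A & B) = 2 | 1 = 2
((A & A) & (B -> A)) & ((A & A) | (A & B)) = 2 & 2 = 2
B & A = 1 & 2 = 1
(B & A) | B = 1 | 1 = 1
A & B = 2 & 1 = 1
A -> (A & B) = 2 -> 1 = 2
((B & A) | B) | (A -> (A & B)) = 1 | 2 = 2
(((A & A) & (B -> A)) & ((A & A) | (A & B))) -> (((B & A) | B) | (A -> (A & B))) = 2 -> 2 = 3
~((((A & A) & (B -> A)) & ((A & A) | (A & B))) -> (((B & A) | B) | (A -> (A & B)))) = ~3 = 0
(~((B & B) -> B) | ~~(B | (B -> A))) & ~((((A & A) & (B -> A)) & ((A & A) | (A & B))) -> (((B & A) | B) | (A -> (A & B)))) = 3 & 0 = 0

0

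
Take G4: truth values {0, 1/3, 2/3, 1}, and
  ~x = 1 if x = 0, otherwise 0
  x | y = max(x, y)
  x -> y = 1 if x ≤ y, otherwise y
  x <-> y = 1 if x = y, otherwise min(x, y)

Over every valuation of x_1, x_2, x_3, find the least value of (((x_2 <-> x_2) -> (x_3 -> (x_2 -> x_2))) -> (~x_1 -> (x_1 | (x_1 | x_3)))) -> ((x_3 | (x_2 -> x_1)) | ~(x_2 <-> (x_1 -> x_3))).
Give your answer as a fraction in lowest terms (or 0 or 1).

1/3

Take x_1 = 1/3, x_2 = 2/3, x_3 = 1/3:
x_2 <-> x_2 = 2/3 <-> 2/3 = 1
x_2 -> x_2 = 2/3 -> 2/3 = 1
x_3 -> (x_2 -> x_2) = 1/3 -> 1 = 1
(x_2 <-> x_2) -> (x_3 -> (x_2 -> x_2)) = 1 -> 1 = 1
~x_1 = ~1/3 = 0
x_1 | x_3 = 1/3 | 1/3 = 1/3
x_1 | (x_1 | x_3) = 1/3 | 1/3 = 1/3
~x_1 -> (x_1 | (x_1 | x_3)) = 0 -> 1/3 = 1
((x_2 <-> x_2) -> (x_3 -> (x_2 -> x_2))) -> (~x_1 -> (x_1 | (x_1 | x_3))) = 1 -> 1 = 1
x_2 -> x_1 = 2/3 -> 1/3 = 1/3
x_3 | (x_2 -> x_1) = 1/3 | 1/3 = 1/3
x_1 -> x_3 = 1/3 -> 1/3 = 1
x_2 <-> (x_1 -> x_3) = 2/3 <-> 1 = 2/3
~(x_2 <-> (x_1 -> x_3)) = ~2/3 = 0
(x_3 | (x_2 -> x_1)) | ~(x_2 <-> (x_1 -> x_3)) = 1/3 | 0 = 1/3
(((x_2 <-> x_2) -> (x_3 -> (x_2 -> x_2))) -> (~x_1 -> (x_1 | (x_1 | x_3)))) -> ((x_3 | (x_2 -> x_1)) | ~(x_2 <-> (x_1 -> x_3))) = 1 -> 1/3 = 1/3
No assignment yields a value below 1/3, so this is the minimum.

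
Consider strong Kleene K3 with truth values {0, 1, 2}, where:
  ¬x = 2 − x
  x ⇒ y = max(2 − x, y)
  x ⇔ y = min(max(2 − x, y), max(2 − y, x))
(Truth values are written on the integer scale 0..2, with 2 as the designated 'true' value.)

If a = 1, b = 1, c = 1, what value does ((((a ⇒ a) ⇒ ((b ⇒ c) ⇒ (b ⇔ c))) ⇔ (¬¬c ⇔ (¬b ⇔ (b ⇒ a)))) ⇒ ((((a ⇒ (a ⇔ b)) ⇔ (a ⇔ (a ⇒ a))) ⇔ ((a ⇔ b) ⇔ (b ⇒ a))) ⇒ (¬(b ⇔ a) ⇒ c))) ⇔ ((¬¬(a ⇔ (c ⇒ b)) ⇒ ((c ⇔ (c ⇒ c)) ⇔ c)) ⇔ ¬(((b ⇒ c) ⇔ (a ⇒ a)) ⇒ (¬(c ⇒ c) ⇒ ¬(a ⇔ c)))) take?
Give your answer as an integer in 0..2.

a ⇒ a = 1 ⇒ 1 = 1
b ⇒ c = 1 ⇒ 1 = 1
b ⇔ c = 1 ⇔ 1 = 1
(b ⇒ c) ⇒ (b ⇔ c) = 1 ⇒ 1 = 1
(a ⇒ a) ⇒ ((b ⇒ c) ⇒ (b ⇔ c)) = 1 ⇒ 1 = 1
¬c = ¬1 = 1
¬¬c = ¬1 = 1
¬b = ¬1 = 1
b ⇒ a = 1 ⇒ 1 = 1
¬b ⇔ (b ⇒ a) = 1 ⇔ 1 = 1
¬¬c ⇔ (¬b ⇔ (b ⇒ a)) = 1 ⇔ 1 = 1
((a ⇒ a) ⇒ ((b ⇒ c) ⇒ (b ⇔ c))) ⇔ (¬¬c ⇔ (¬b ⇔ (b ⇒ a))) = 1 ⇔ 1 = 1
a ⇔ b = 1 ⇔ 1 = 1
a ⇒ (a ⇔ b) = 1 ⇒ 1 = 1
a ⇒ a = 1 ⇒ 1 = 1
a ⇔ (a ⇒ a) = 1 ⇔ 1 = 1
(a ⇒ (a ⇔ b)) ⇔ (a ⇔ (a ⇒ a)) = 1 ⇔ 1 = 1
a ⇔ b = 1 ⇔ 1 = 1
b ⇒ a = 1 ⇒ 1 = 1
(a ⇔ b) ⇔ (b ⇒ a) = 1 ⇔ 1 = 1
((a ⇒ (a ⇔ b)) ⇔ (a ⇔ (a ⇒ a))) ⇔ ((a ⇔ b) ⇔ (b ⇒ a)) = 1 ⇔ 1 = 1
b ⇔ a = 1 ⇔ 1 = 1
¬(b ⇔ a) = ¬1 = 1
¬(b ⇔ a) ⇒ c = 1 ⇒ 1 = 1
(((a ⇒ (a ⇔ b)) ⇔ (a ⇔ (a ⇒ a))) ⇔ ((a ⇔ b) ⇔ (b ⇒ a))) ⇒ (¬(b ⇔ a) ⇒ c) = 1 ⇒ 1 = 1
(((a ⇒ a) ⇒ ((b ⇒ c) ⇒ (b ⇔ c))) ⇔ (¬¬c ⇔ (¬b ⇔ (b ⇒ a)))) ⇒ ((((a ⇒ (a ⇔ b)) ⇔ (a ⇔ (a ⇒ a))) ⇔ ((a ⇔ b) ⇔ (b ⇒ a))) ⇒ (¬(b ⇔ a) ⇒ c)) = 1 ⇒ 1 = 1
c ⇒ b = 1 ⇒ 1 = 1
a ⇔ (c ⇒ b) = 1 ⇔ 1 = 1
¬(a ⇔ (c ⇒ b)) = ¬1 = 1
¬¬(a ⇔ (c ⇒ b)) = ¬1 = 1
c ⇒ c = 1 ⇒ 1 = 1
c ⇔ (c ⇒ c) = 1 ⇔ 1 = 1
(c ⇔ (c ⇒ c)) ⇔ c = 1 ⇔ 1 = 1
¬¬(a ⇔ (c ⇒ b)) ⇒ ((c ⇔ (c ⇒ c)) ⇔ c) = 1 ⇒ 1 = 1
b ⇒ c = 1 ⇒ 1 = 1
a ⇒ a = 1 ⇒ 1 = 1
(b ⇒ c) ⇔ (a ⇒ a) = 1 ⇔ 1 = 1
c ⇒ c = 1 ⇒ 1 = 1
¬(c ⇒ c) = ¬1 = 1
a ⇔ c = 1 ⇔ 1 = 1
¬(a ⇔ c) = ¬1 = 1
¬(c ⇒ c) ⇒ ¬(a ⇔ c) = 1 ⇒ 1 = 1
((b ⇒ c) ⇔ (a ⇒ a)) ⇒ (¬(c ⇒ c) ⇒ ¬(a ⇔ c)) = 1 ⇒ 1 = 1
¬(((b ⇒ c) ⇔ (a ⇒ a)) ⇒ (¬(c ⇒ c) ⇒ ¬(a ⇔ c))) = ¬1 = 1
(¬¬(a ⇔ (c ⇒ b)) ⇒ ((c ⇔ (c ⇒ c)) ⇔ c)) ⇔ ¬(((b ⇒ c) ⇔ (a ⇒ a)) ⇒ (¬(c ⇒ c) ⇒ ¬(a ⇔ c))) = 1 ⇔ 1 = 1
((((a ⇒ a) ⇒ ((b ⇒ c) ⇒ (b ⇔ c))) ⇔ (¬¬c ⇔ (¬b ⇔ (b ⇒ a)))) ⇒ ((((a ⇒ (a ⇔ b)) ⇔ (a ⇔ (a ⇒ a))) ⇔ ((a ⇔ b) ⇔ (b ⇒ a))) ⇒ (¬(b ⇔ a) ⇒ c))) ⇔ ((¬¬(a ⇔ (c ⇒ b)) ⇒ ((c ⇔ (c ⇒ c)) ⇔ c)) ⇔ ¬(((b ⇒ c) ⇔ (a ⇒ a)) ⇒ (¬(c ⇒ c) ⇒ ¬(a ⇔ c)))) = 1 ⇔ 1 = 1

1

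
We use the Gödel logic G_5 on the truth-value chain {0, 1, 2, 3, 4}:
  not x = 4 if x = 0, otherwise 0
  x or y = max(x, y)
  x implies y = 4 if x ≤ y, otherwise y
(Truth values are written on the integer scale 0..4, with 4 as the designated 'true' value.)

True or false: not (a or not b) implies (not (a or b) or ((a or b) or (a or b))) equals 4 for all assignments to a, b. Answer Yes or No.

Counterexample: take a = 0, b = 1.
not b = not 1 = 0
a or not b = 0 or 0 = 0
not (a or not b) = not 0 = 4
a or b = 0 or 1 = 1
not (a or b) = not 1 = 0
a or b = 0 or 1 = 1
a or b = 0 or 1 = 1
(a or b) or (a or b) = 1 or 1 = 1
not (a or b) or ((a or b) or (a or b)) = 0 or 1 = 1
not (a or not b) implies (not (a or b) or ((a or b) or (a or b))) = 4 implies 1 = 1
This gives 1 ≠ 4.

No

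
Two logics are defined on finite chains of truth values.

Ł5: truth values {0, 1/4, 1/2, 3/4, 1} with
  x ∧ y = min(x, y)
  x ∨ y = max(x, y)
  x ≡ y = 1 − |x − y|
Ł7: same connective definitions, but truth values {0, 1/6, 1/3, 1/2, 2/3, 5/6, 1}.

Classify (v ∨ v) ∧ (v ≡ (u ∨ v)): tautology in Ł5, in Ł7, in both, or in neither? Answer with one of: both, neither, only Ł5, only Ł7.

In Ł5: at u = 0, v = 0 the value is 0 — not a tautology.
In Ł7: at u = 0, v = 0 the value is 0 — not a tautology.

neither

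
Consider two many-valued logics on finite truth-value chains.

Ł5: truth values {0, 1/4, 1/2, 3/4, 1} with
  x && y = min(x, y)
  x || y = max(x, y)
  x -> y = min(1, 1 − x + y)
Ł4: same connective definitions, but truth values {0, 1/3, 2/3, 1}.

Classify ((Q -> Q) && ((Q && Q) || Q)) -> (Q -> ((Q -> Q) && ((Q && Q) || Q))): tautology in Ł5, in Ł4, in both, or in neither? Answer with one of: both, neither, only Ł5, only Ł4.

In Ł5: every assignment gives 1 — tautology.
In Ł4: every assignment gives 1 — tautology.

both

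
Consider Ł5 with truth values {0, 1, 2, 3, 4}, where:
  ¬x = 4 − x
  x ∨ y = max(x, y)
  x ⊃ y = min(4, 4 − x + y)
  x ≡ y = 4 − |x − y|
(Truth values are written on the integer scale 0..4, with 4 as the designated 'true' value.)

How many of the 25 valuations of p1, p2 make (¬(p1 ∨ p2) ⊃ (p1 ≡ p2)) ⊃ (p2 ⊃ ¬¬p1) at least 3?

19

value 4: 15 assignments (counts)
value 3: 4 assignments (counts)
value 2: 3 assignments
value 1: 2 assignments
value 0: 1 assignment
So 19 of the 25 assignments meet the threshold.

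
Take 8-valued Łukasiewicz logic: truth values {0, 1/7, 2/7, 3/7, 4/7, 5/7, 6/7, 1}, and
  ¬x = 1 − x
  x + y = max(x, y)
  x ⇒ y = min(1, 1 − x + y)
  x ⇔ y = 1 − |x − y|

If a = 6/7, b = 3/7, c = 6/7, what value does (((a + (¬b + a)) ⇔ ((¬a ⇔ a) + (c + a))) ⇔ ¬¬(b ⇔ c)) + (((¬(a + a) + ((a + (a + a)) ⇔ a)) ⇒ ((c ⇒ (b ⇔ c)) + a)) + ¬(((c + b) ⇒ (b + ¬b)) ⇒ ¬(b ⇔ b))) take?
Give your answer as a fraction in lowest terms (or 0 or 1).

¬b = ¬3/7 = 4/7
¬b + a = 4/7 + 6/7 = 6/7
a + (¬b + a) = 6/7 + 6/7 = 6/7
¬a = ¬6/7 = 1/7
¬a ⇔ a = 1/7 ⇔ 6/7 = 2/7
c + a = 6/7 + 6/7 = 6/7
(¬a ⇔ a) + (c + a) = 2/7 + 6/7 = 6/7
(a + (¬b + a)) ⇔ ((¬a ⇔ a) + (c + a)) = 6/7 ⇔ 6/7 = 1
b ⇔ c = 3/7 ⇔ 6/7 = 4/7
¬(b ⇔ c) = ¬4/7 = 3/7
¬¬(b ⇔ c) = ¬3/7 = 4/7
((a + (¬b + a)) ⇔ ((¬a ⇔ a) + (c + a))) ⇔ ¬¬(b ⇔ c) = 1 ⇔ 4/7 = 4/7
a + a = 6/7 + 6/7 = 6/7
¬(a + a) = ¬6/7 = 1/7
a + a = 6/7 + 6/7 = 6/7
a + (a + a) = 6/7 + 6/7 = 6/7
(a + (a + a)) ⇔ a = 6/7 ⇔ 6/7 = 1
¬(a + a) + ((a + (a + a)) ⇔ a) = 1/7 + 1 = 1
b ⇔ c = 3/7 ⇔ 6/7 = 4/7
c ⇒ (b ⇔ c) = 6/7 ⇒ 4/7 = 5/7
(c ⇒ (b ⇔ c)) + a = 5/7 + 6/7 = 6/7
(¬(a + a) + ((a + (a + a)) ⇔ a)) ⇒ ((c ⇒ (b ⇔ c)) + a) = 1 ⇒ 6/7 = 6/7
c + b = 6/7 + 3/7 = 6/7
¬b = ¬3/7 = 4/7
b + ¬b = 3/7 + 4/7 = 4/7
(c + b) ⇒ (b + ¬b) = 6/7 ⇒ 4/7 = 5/7
b ⇔ b = 3/7 ⇔ 3/7 = 1
¬(b ⇔ b) = ¬1 = 0
((c + b) ⇒ (b + ¬b)) ⇒ ¬(b ⇔ b) = 5/7 ⇒ 0 = 2/7
¬(((c + b) ⇒ (b + ¬b)) ⇒ ¬(b ⇔ b)) = ¬2/7 = 5/7
((¬(a + a) + ((a + (a + a)) ⇔ a)) ⇒ ((c ⇒ (b ⇔ c)) + a)) + ¬(((c + b) ⇒ (b + ¬b)) ⇒ ¬(b ⇔ b)) = 6/7 + 5/7 = 6/7
(((a + (¬b + a)) ⇔ ((¬a ⇔ a) + (c + a))) ⇔ ¬¬(b ⇔ c)) + (((¬(a + a) + ((a + (a + a)) ⇔ a)) ⇒ ((c ⇒ (b ⇔ c)) + a)) + ¬(((c + b) ⇒ (b + ¬b)) ⇒ ¬(b ⇔ b))) = 4/7 + 6/7 = 6/7

6/7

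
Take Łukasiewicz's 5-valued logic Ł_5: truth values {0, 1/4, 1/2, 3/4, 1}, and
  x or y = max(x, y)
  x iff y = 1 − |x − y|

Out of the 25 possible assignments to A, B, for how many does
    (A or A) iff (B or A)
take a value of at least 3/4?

19

value 1: 15 assignments (counts)
value 3/4: 4 assignments (counts)
value 1/2: 3 assignments
value 1/4: 2 assignments
value 0: 1 assignment
So 19 of the 25 assignments meet the threshold.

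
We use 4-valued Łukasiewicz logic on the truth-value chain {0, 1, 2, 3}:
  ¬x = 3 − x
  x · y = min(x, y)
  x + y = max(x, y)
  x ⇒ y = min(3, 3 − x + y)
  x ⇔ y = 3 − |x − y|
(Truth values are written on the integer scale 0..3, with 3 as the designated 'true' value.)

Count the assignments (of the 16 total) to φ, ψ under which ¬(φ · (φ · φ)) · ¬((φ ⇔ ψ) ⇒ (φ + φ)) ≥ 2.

3

φ = 0, ψ = 0 ↦ 3  ≥
φ = 0, ψ = 1 ↦ 2  ≥
φ = 0, ψ = 2 ↦ 1  <
φ = 0, ψ = 3 ↦ 0  <
φ = 1, ψ = 0 ↦ 1  <
φ = 1, ψ = 1 ↦ 2  ≥
φ = 1, ψ = 2 ↦ 1  <
φ = 1, ψ = 3 ↦ 0  <
φ = 2, ψ = 0 ↦ 0  <
φ = 2, ψ = 1 ↦ 0  <
φ = 2, ψ = 2 ↦ 1  <
φ = 2, ψ = 3 ↦ 0  <
φ = 3, ψ = 0 ↦ 0  <
φ = 3, ψ = 1 ↦ 0  <
φ = 3, ψ = 2 ↦ 0  <
φ = 3, ψ = 3 ↦ 0  <
So 3 of the 16 assignments meet the threshold.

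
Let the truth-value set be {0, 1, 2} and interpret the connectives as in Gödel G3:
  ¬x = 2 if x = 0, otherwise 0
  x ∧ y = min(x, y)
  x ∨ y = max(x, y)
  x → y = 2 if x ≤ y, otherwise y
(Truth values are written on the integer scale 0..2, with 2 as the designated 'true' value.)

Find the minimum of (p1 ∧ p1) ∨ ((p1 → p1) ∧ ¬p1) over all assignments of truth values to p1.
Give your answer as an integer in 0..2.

1

Take p1 = 1:
p1 ∧ p1 = 1 ∧ 1 = 1
p1 → p1 = 1 → 1 = 2
¬p1 = ¬1 = 0
(p1 → p1) ∧ ¬p1 = 2 ∧ 0 = 0
(p1 ∧ p1) ∨ ((p1 → p1) ∧ ¬p1) = 1 ∨ 0 = 1
No assignment yields a value below 1, so this is the minimum.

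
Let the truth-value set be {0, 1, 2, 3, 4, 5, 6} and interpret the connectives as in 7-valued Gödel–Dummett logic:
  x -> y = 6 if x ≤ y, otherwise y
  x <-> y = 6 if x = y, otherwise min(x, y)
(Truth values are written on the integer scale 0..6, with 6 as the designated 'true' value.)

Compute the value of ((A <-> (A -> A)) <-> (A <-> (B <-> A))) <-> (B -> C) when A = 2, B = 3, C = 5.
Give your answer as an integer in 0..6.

2

A -> A = 2 -> 2 = 6
A <-> (A -> A) = 2 <-> 6 = 2
B <-> A = 3 <-> 2 = 2
A <-> (B <-> A) = 2 <-> 2 = 6
(A <-> (A -> A)) <-> (A <-> (B <-> A)) = 2 <-> 6 = 2
B -> C = 3 -> 5 = 6
((A <-> (A -> A)) <-> (A <-> (B <-> A))) <-> (B -> C) = 2 <-> 6 = 2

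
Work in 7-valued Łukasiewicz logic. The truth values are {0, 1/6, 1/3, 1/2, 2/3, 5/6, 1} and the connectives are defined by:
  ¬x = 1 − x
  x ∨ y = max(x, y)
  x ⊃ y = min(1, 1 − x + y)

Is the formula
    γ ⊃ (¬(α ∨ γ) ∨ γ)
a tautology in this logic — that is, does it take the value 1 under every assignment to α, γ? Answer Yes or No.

Yes

At α = 5/6, γ = 0, for instance:
α ∨ γ = 5/6 ∨ 0 = 5/6
¬(α ∨ γ) = ¬5/6 = 1/6
¬(α ∨ γ) ∨ γ = 1/6 ∨ 0 = 1/6
γ ⊃ (¬(α ∨ γ) ∨ γ) = 0 ⊃ 1/6 = 1
and checking the remaining 48 assignments likewise gives ≥ 1 in every case.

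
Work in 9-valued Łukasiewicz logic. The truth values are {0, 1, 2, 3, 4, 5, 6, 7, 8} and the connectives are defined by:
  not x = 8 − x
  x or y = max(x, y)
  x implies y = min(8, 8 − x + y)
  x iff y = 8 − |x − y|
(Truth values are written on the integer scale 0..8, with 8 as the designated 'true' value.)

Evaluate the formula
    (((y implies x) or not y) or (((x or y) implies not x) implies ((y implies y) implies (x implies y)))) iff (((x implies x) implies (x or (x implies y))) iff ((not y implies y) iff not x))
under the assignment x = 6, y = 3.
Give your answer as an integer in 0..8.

y implies x = 3 implies 6 = 8
not y = not 3 = 5
(y implies x) or not y = 8 or 5 = 8
x or y = 6 or 3 = 6
not x = not 6 = 2
(x or y) implies not x = 6 implies 2 = 4
y implies y = 3 implies 3 = 8
x implies y = 6 implies 3 = 5
(y implies y) implies (x implies y) = 8 implies 5 = 5
((x or y) implies not x) implies ((y implies y) implies (x implies y)) = 4 implies 5 = 8
((y implies x) or not y) or (((x or y) implies not x) implies ((y implies y) implies (x implies y))) = 8 or 8 = 8
x implies x = 6 implies 6 = 8
x implies y = 6 implies 3 = 5
x or (x implies y) = 6 or 5 = 6
(x implies x) implies (x or (x implies y)) = 8 implies 6 = 6
not y = not 3 = 5
not y implies y = 5 implies 3 = 6
not x = not 6 = 2
(not y implies y) iff not x = 6 iff 2 = 4
((x implies x) implies (x or (x implies y))) iff ((not y implies y) iff not x) = 6 iff 4 = 6
(((y implies x) or not y) or (((x or y) implies not x) implies ((y implies y) implies (x implies y)))) iff (((x implies x) implies (x or (x implies y))) iff ((not y implies y) iff not x)) = 8 iff 6 = 6

6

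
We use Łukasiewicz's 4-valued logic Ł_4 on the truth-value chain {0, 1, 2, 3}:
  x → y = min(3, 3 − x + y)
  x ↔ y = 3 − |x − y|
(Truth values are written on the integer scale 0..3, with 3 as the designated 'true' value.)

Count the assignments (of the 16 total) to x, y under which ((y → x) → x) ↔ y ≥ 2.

13

x = 0, y = 0 ↦ 3  ≥
x = 0, y = 1 ↦ 3  ≥
x = 0, y = 2 ↦ 3  ≥
x = 0, y = 3 ↦ 3  ≥
x = 1, y = 0 ↦ 2  ≥
x = 1, y = 1 ↦ 3  ≥
x = 1, y = 2 ↦ 3  ≥
x = 1, y = 3 ↦ 3  ≥
x = 2, y = 0 ↦ 1  <
x = 2, y = 1 ↦ 2  ≥
x = 2, y = 2 ↦ 3  ≥
x = 2, y = 3 ↦ 3  ≥
x = 3, y = 0 ↦ 0  <
x = 3, y = 1 ↦ 1  <
x = 3, y = 2 ↦ 2  ≥
x = 3, y = 3 ↦ 3  ≥
So 13 of the 16 assignments meet the threshold.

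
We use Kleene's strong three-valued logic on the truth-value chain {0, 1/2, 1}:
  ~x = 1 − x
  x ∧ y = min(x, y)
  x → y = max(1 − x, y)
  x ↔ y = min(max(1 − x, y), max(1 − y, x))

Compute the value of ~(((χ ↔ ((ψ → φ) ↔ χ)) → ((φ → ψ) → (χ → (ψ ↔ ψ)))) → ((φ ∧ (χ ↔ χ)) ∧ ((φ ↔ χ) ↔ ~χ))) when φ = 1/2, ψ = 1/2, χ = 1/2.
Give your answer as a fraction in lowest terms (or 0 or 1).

ψ → φ = 1/2 → 1/2 = 1/2
(ψ → φ) ↔ χ = 1/2 ↔ 1/2 = 1/2
χ ↔ ((ψ → φ) ↔ χ) = 1/2 ↔ 1/2 = 1/2
φ → ψ = 1/2 → 1/2 = 1/2
ψ ↔ ψ = 1/2 ↔ 1/2 = 1/2
χ → (ψ ↔ ψ) = 1/2 → 1/2 = 1/2
(φ → ψ) → (χ → (ψ ↔ ψ)) = 1/2 → 1/2 = 1/2
(χ ↔ ((ψ → φ) ↔ χ)) → ((φ → ψ) → (χ → (ψ ↔ ψ))) = 1/2 → 1/2 = 1/2
χ ↔ χ = 1/2 ↔ 1/2 = 1/2
φ ∧ (χ ↔ χ) = 1/2 ∧ 1/2 = 1/2
φ ↔ χ = 1/2 ↔ 1/2 = 1/2
~χ = ~1/2 = 1/2
(φ ↔ χ) ↔ ~χ = 1/2 ↔ 1/2 = 1/2
(φ ∧ (χ ↔ χ)) ∧ ((φ ↔ χ) ↔ ~χ) = 1/2 ∧ 1/2 = 1/2
((χ ↔ ((ψ → φ) ↔ χ)) → ((φ → ψ) → (χ → (ψ ↔ ψ)))) → ((φ ∧ (χ ↔ χ)) ∧ ((φ ↔ χ) ↔ ~χ)) = 1/2 → 1/2 = 1/2
~(((χ ↔ ((ψ → φ) ↔ χ)) → ((φ → ψ) → (χ → (ψ ↔ ψ)))) → ((φ ∧ (χ ↔ χ)) ∧ ((φ ↔ χ) ↔ ~χ))) = ~1/2 = 1/2

1/2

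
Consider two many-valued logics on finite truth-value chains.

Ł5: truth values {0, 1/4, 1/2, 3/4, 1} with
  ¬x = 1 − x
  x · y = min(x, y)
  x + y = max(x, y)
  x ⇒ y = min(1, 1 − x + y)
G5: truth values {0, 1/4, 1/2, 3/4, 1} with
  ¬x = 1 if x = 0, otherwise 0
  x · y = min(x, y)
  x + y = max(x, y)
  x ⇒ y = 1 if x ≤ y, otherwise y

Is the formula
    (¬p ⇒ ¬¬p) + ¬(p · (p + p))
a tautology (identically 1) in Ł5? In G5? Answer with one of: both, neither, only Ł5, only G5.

only G5

In Ł5: at p = 1/4 the value is 3/4 — not a tautology.
In G5: every assignment gives 1 — tautology.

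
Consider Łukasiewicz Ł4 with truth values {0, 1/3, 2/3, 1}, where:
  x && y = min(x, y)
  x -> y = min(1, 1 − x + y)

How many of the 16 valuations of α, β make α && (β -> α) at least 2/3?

8

α = 0, β = 0 ↦ 0  <
α = 0, β = 1/3 ↦ 0  <
α = 0, β = 2/3 ↦ 0  <
α = 0, β = 1 ↦ 0  <
α = 1/3, β = 0 ↦ 1/3  <
α = 1/3, β = 1/3 ↦ 1/3  <
α = 1/3, β = 2/3 ↦ 1/3  <
α = 1/3, β = 1 ↦ 1/3  <
α = 2/3, β = 0 ↦ 2/3  ≥
α = 2/3, β = 1/3 ↦ 2/3  ≥
α = 2/3, β = 2/3 ↦ 2/3  ≥
α = 2/3, β = 1 ↦ 2/3  ≥
α = 1, β = 0 ↦ 1  ≥
α = 1, β = 1/3 ↦ 1  ≥
α = 1, β = 2/3 ↦ 1  ≥
α = 1, β = 1 ↦ 1  ≥
So 8 of the 16 assignments meet the threshold.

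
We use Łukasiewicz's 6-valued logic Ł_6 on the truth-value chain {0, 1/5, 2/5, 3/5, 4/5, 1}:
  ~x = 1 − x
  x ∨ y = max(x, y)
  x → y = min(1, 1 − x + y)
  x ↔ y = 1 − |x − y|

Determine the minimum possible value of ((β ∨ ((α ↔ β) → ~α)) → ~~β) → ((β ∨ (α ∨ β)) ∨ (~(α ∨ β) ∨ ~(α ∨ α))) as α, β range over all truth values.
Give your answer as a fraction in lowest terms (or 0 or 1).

Take α = 3/5, β = 3/5:
α ↔ β = 3/5 ↔ 3/5 = 1
~α = ~3/5 = 2/5
(α ↔ β) → ~α = 1 → 2/5 = 2/5
β ∨ ((α ↔ β) → ~α) = 3/5 ∨ 2/5 = 3/5
~β = ~3/5 = 2/5
~~β = ~2/5 = 3/5
(β ∨ ((α ↔ β) → ~α)) → ~~β = 3/5 → 3/5 = 1
α ∨ β = 3/5 ∨ 3/5 = 3/5
β ∨ (α ∨ β) = 3/5 ∨ 3/5 = 3/5
α ∨ β = 3/5 ∨ 3/5 = 3/5
~(α ∨ β) = ~3/5 = 2/5
α ∨ α = 3/5 ∨ 3/5 = 3/5
~(α ∨ α) = ~3/5 = 2/5
~(α ∨ β) ∨ ~(α ∨ α) = 2/5 ∨ 2/5 = 2/5
(β ∨ (α ∨ β)) ∨ (~(α ∨ β) ∨ ~(α ∨ α)) = 3/5 ∨ 2/5 = 3/5
((β ∨ ((α ↔ β) → ~α)) → ~~β) → ((β ∨ (α ∨ β)) ∨ (~(α ∨ β) ∨ ~(α ∨ α))) = 1 → 3/5 = 3/5
No assignment yields a value below 3/5, so this is the minimum.

3/5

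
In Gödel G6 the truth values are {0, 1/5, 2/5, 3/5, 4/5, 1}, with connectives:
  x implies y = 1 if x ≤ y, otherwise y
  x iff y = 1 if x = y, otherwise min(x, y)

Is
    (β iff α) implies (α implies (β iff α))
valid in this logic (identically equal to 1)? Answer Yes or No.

At α = 2/5, β = 4/5, for instance:
β iff α = 4/5 iff 2/5 = 2/5
α implies (β iff α) = 2/5 implies 2/5 = 1
(β iff α) implies (α implies (β iff α)) = 2/5 implies 1 = 1
and checking the remaining 35 assignments likewise gives ≥ 1 in every case.

Yes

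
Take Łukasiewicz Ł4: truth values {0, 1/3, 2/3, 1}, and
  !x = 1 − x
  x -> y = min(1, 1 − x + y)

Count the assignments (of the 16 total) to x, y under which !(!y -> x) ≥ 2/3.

3

x = 0, y = 0 ↦ 1  ≥
x = 0, y = 1/3 ↦ 2/3  ≥
x = 0, y = 2/3 ↦ 1/3  <
x = 0, y = 1 ↦ 0  <
x = 1/3, y = 0 ↦ 2/3  ≥
x = 1/3, y = 1/3 ↦ 1/3  <
x = 1/3, y = 2/3 ↦ 0  <
x = 1/3, y = 1 ↦ 0  <
x = 2/3, y = 0 ↦ 1/3  <
x = 2/3, y = 1/3 ↦ 0  <
x = 2/3, y = 2/3 ↦ 0  <
x = 2/3, y = 1 ↦ 0  <
x = 1, y = 0 ↦ 0  <
x = 1, y = 1/3 ↦ 0  <
x = 1, y = 2/3 ↦ 0  <
x = 1, y = 1 ↦ 0  <
So 3 of the 16 assignments meet the threshold.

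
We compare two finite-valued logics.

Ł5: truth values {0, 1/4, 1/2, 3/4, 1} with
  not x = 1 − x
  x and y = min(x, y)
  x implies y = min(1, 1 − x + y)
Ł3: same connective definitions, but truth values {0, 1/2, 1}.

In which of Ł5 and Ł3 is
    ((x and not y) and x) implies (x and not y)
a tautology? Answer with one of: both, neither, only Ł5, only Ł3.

both

In Ł5: every assignment gives 1 — tautology.
In Ł3: every assignment gives 1 — tautology.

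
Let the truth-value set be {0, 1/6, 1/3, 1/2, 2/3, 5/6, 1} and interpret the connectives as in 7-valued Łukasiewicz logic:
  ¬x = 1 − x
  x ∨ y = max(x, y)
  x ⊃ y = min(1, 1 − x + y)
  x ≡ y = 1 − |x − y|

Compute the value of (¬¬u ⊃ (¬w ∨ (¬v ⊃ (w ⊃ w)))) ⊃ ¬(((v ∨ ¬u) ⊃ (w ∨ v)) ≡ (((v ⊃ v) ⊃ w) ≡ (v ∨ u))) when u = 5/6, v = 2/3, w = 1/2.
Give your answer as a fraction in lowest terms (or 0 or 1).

¬u = ¬5/6 = 1/6
¬¬u = ¬1/6 = 5/6
¬w = ¬1/2 = 1/2
¬v = ¬2/3 = 1/3
w ⊃ w = 1/2 ⊃ 1/2 = 1
¬v ⊃ (w ⊃ w) = 1/3 ⊃ 1 = 1
¬w ∨ (¬v ⊃ (w ⊃ w)) = 1/2 ∨ 1 = 1
¬¬u ⊃ (¬w ∨ (¬v ⊃ (w ⊃ w))) = 5/6 ⊃ 1 = 1
¬u = ¬5/6 = 1/6
v ∨ ¬u = 2/3 ∨ 1/6 = 2/3
w ∨ v = 1/2 ∨ 2/3 = 2/3
(v ∨ ¬u) ⊃ (w ∨ v) = 2/3 ⊃ 2/3 = 1
v ⊃ v = 2/3 ⊃ 2/3 = 1
(v ⊃ v) ⊃ w = 1 ⊃ 1/2 = 1/2
v ∨ u = 2/3 ∨ 5/6 = 5/6
((v ⊃ v) ⊃ w) ≡ (v ∨ u) = 1/2 ≡ 5/6 = 2/3
((v ∨ ¬u) ⊃ (w ∨ v)) ≡ (((v ⊃ v) ⊃ w) ≡ (v ∨ u)) = 1 ≡ 2/3 = 2/3
¬(((v ∨ ¬u) ⊃ (w ∨ v)) ≡ (((v ⊃ v) ⊃ w) ≡ (v ∨ u))) = ¬2/3 = 1/3
(¬¬u ⊃ (¬w ∨ (¬v ⊃ (w ⊃ w)))) ⊃ ¬(((v ∨ ¬u) ⊃ (w ∨ v)) ≡ (((v ⊃ v) ⊃ w) ≡ (v ∨ u))) = 1 ⊃ 1/3 = 1/3

1/3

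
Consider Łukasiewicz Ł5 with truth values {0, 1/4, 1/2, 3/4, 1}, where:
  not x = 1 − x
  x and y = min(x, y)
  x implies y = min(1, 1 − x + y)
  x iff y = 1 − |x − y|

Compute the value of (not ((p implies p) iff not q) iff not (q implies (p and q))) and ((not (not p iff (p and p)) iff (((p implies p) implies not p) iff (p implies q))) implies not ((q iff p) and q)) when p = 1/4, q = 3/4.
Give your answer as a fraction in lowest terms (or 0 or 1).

p implies p = 1/4 implies 1/4 = 1
not q = not 3/4 = 1/4
(p implies p) iff not q = 1 iff 1/4 = 1/4
not ((p implies p) iff not q) = not 1/4 = 3/4
p and q = 1/4 and 3/4 = 1/4
q implies (p and q) = 3/4 implies 1/4 = 1/2
not (q implies (p and q)) = not 1/2 = 1/2
not ((p implies p) iff not q) iff not (q implies (p and q)) = 3/4 iff 1/2 = 3/4
not p = not 1/4 = 3/4
p and p = 1/4 and 1/4 = 1/4
not p iff (p and p) = 3/4 iff 1/4 = 1/2
not (not p iff (p and p)) = not 1/2 = 1/2
p implies p = 1/4 implies 1/4 = 1
not p = not 1/4 = 3/4
(p implies p) implies not p = 1 implies 3/4 = 3/4
p implies q = 1/4 implies 3/4 = 1
((p implies p) implies not p) iff (p implies q) = 3/4 iff 1 = 3/4
not (not p iff (p and p)) iff (((p implies p) implies not p) iff (p implies q)) = 1/2 iff 3/4 = 3/4
q iff p = 3/4 iff 1/4 = 1/2
(q iff p) and q = 1/2 and 3/4 = 1/2
not ((q iff p) and q) = not 1/2 = 1/2
(not (not p iff (p and p)) iff (((p implies p) implies not p) iff (p implies q))) implies not ((q iff p) and q) = 3/4 implies 1/2 = 3/4
(not ((p implies p) iff not q) iff not (q implies (p and q))) and ((not (not p iff (p and p)) iff (((p implies p) implies not p) iff (p implies q))) implies not ((q iff p) and q)) = 3/4 and 3/4 = 3/4

3/4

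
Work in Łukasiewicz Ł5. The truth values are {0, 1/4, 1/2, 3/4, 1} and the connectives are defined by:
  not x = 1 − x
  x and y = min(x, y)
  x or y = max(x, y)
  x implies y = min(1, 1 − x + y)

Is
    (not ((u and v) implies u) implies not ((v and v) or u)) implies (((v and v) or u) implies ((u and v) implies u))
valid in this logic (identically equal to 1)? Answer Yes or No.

Yes

At u = 1/4, v = 1/4, for instance:
u and v = 1/4 and 1/4 = 1/4
(u and v) implies u = 1/4 implies 1/4 = 1
not ((u and v) implies u) = not 1 = 0
v and v = 1/4 and 1/4 = 1/4
(v and v) or u = 1/4 or 1/4 = 1/4
not ((v and v) or u) = not 1/4 = 3/4
not ((u and v) implies u) implies not ((v and v) or u) = 0 implies 3/4 = 1
((v and v) or u) implies ((u and v) implies u) = 1/4 implies 1 = 1
(not ((u and v) implies u) implies not ((v and v) or u)) implies (((v and v) or u) implies ((u and v) implies u)) = 1 implies 1 = 1
and checking the remaining 24 assignments likewise gives ≥ 1 in every case.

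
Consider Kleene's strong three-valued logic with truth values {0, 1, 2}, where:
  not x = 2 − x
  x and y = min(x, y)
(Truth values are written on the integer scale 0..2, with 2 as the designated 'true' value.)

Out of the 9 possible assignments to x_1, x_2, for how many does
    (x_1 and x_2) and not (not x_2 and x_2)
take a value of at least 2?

x_1 = 0, x_2 = 0 ↦ 0  <
x_1 = 0, x_2 = 1 ↦ 0  <
x_1 = 0, x_2 = 2 ↦ 0  <
x_1 = 1, x_2 = 0 ↦ 0  <
x_1 = 1, x_2 = 1 ↦ 1  <
x_1 = 1, x_2 = 2 ↦ 1  <
x_1 = 2, x_2 = 0 ↦ 0  <
x_1 = 2, x_2 = 1 ↦ 1  <
x_1 = 2, x_2 = 2 ↦ 2  ≥
So 1 of the 9 assignments meets the threshold.

1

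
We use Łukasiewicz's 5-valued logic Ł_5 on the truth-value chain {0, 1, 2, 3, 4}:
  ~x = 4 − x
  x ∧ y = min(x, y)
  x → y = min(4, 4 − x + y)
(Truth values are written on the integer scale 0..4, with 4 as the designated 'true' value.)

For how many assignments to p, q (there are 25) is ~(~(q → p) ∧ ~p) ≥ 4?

value 4: 15 assignments (counts)
value 3: 4 assignments
value 2: 3 assignments
value 1: 2 assignments
value 0: 1 assignment
So 15 of the 25 assignments meet the threshold.

15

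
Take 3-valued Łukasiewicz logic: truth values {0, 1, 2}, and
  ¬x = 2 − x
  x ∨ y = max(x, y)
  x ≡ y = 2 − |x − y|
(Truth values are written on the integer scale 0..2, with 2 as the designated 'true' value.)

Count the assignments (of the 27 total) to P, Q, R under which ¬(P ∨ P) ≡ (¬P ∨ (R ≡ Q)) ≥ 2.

17

value 2: 17 assignments (counts)
value 1: 7 assignments
value 0: 3 assignments
So 17 of the 27 assignments meet the threshold.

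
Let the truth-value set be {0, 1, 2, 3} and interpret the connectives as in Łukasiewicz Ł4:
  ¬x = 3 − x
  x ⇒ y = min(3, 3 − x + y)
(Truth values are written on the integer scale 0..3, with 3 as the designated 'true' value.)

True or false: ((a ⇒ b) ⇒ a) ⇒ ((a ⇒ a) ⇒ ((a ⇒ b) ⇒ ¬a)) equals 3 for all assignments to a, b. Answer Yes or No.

Counterexample: take a = 2, b = 1.
a ⇒ b = 2 ⇒ 1 = 2
(a ⇒ b) ⇒ a = 2 ⇒ 2 = 3
a ⇒ a = 2 ⇒ 2 = 3
a ⇒ b = 2 ⇒ 1 = 2
¬a = ¬2 = 1
(a ⇒ b) ⇒ ¬a = 2 ⇒ 1 = 2
(a ⇒ a) ⇒ ((a ⇒ b) ⇒ ¬a) = 3 ⇒ 2 = 2
((a ⇒ b) ⇒ a) ⇒ ((a ⇒ a) ⇒ ((a ⇒ b) ⇒ ¬a)) = 3 ⇒ 2 = 2
This gives 2 ≠ 3.

No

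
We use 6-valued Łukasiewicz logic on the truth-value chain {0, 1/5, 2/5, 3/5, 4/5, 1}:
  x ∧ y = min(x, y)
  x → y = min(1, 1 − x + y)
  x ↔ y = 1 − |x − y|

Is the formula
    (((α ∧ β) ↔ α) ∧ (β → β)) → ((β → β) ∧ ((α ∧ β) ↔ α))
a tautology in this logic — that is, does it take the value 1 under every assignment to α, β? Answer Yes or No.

Yes

At α = 1/5, β = 1, for instance:
α ∧ β = 1/5 ∧ 1 = 1/5
(α ∧ β) ↔ α = 1/5 ↔ 1/5 = 1
β → β = 1 → 1 = 1
((α ∧ β) ↔ α) ∧ (β → β) = 1 ∧ 1 = 1
(β → β) ∧ ((α ∧ β) ↔ α) = 1 ∧ 1 = 1
(((α ∧ β) ↔ α) ∧ (β → β)) → ((β → β) ∧ ((α ∧ β) ↔ α)) = 1 → 1 = 1
and checking the remaining 35 assignments likewise gives ≥ 1 in every case.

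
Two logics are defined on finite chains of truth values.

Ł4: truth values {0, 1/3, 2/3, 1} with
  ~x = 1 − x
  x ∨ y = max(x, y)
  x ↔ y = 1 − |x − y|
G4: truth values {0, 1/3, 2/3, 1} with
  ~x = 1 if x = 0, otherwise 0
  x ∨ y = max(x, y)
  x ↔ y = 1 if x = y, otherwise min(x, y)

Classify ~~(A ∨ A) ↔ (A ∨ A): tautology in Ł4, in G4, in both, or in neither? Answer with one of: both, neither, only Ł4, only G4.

only Ł4

In Ł4: every assignment gives 1 — tautology.
In G4: at A = 1/3 the value is 1/3 — not a tautology.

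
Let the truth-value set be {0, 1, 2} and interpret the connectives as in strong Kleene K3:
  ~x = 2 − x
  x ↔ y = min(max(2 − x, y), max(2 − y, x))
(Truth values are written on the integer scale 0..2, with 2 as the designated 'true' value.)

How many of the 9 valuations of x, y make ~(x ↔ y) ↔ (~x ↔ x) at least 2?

x = 0, y = 0 ↦ 2  ≥
x = 0, y = 1 ↦ 1  <
x = 0, y = 2 ↦ 0  <
x = 1, y = 0 ↦ 1  <
x = 1, y = 1 ↦ 1  <
x = 1, y = 2 ↦ 1  <
x = 2, y = 0 ↦ 0  <
x = 2, y = 1 ↦ 1  <
x = 2, y = 2 ↦ 2  ≥
So 2 of the 9 assignments meet the threshold.

2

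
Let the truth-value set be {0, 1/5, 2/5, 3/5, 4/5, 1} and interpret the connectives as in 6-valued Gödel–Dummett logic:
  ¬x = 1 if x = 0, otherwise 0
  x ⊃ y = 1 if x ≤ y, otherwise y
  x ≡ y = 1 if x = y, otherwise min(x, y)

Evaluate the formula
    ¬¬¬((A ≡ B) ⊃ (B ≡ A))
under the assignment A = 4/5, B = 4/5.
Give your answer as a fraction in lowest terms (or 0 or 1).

0

A ≡ B = 4/5 ≡ 4/5 = 1
B ≡ A = 4/5 ≡ 4/5 = 1
(A ≡ B) ⊃ (B ≡ A) = 1 ⊃ 1 = 1
¬((A ≡ B) ⊃ (B ≡ A)) = ¬1 = 0
¬¬((A ≡ B) ⊃ (B ≡ A)) = ¬0 = 1
¬¬¬((A ≡ B) ⊃ (B ≡ A)) = ¬1 = 0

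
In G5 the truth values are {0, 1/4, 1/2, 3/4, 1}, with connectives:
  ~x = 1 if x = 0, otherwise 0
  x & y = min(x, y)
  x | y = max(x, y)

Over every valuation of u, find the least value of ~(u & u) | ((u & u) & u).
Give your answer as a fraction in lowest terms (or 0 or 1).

Take u = 1/4:
u & u = 1/4 & 1/4 = 1/4
~(u & u) = ~1/4 = 0
u & u = 1/4 & 1/4 = 1/4
(u & u) & u = 1/4 & 1/4 = 1/4
~(u & u) | ((u & u) & u) = 0 | 1/4 = 1/4
No assignment yields a value below 1/4, so this is the minimum.

1/4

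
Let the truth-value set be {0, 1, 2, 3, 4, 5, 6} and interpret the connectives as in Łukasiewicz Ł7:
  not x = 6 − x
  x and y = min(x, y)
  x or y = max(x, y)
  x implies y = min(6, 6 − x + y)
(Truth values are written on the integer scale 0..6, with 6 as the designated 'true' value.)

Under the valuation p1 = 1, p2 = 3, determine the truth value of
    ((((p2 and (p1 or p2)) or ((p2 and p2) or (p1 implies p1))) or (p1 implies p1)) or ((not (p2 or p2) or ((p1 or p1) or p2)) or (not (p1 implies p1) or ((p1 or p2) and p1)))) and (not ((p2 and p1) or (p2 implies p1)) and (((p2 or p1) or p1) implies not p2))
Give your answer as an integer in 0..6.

2

p1 or p2 = 1 or 3 = 3
p2 and (p1 or p2) = 3 and 3 = 3
p2 and p2 = 3 and 3 = 3
p1 implies p1 = 1 implies 1 = 6
(p2 and p2) or (p1 implies p1) = 3 or 6 = 6
(p2 and (p1 or p2)) or ((p2 and p2) or (p1 implies p1)) = 3 or 6 = 6
p1 implies p1 = 1 implies 1 = 6
((p2 and (p1 or p2)) or ((p2 and p2) or (p1 implies p1))) or (p1 implies p1) = 6 or 6 = 6
p2 or p2 = 3 or 3 = 3
not (p2 or p2) = not 3 = 3
p1 or p1 = 1 or 1 = 1
(p1 or p1) or p2 = 1 or 3 = 3
not (p2 or p2) or ((p1 or p1) or p2) = 3 or 3 = 3
p1 implies p1 = 1 implies 1 = 6
not (p1 implies p1) = not 6 = 0
p1 or p2 = 1 or 3 = 3
(p1 or p2) and p1 = 3 and 1 = 1
not (p1 implies p1) or ((p1 or p2) and p1) = 0 or 1 = 1
(not (p2 or p2) or ((p1 or p1) or p2)) or (not (p1 implies p1) or ((p1 or p2) and p1)) = 3 or 1 = 3
(((p2 and (p1 or p2)) or ((p2 and p2) or (p1 implies p1))) or (p1 implies p1)) or ((not (p2 or p2) or ((p1 or p1) or p2)) or (not (p1 implies p1) or ((p1 or p2) and p1))) = 6 or 3 = 6
p2 and p1 = 3 and 1 = 1
p2 implies p1 = 3 implies 1 = 4
(p2 and p1) or (p2 implies p1) = 1 or 4 = 4
not ((p2 and p1) or (p2 implies p1)) = not 4 = 2
p2 or p1 = 3 or 1 = 3
(p2 or p1) or p1 = 3 or 1 = 3
not p2 = not 3 = 3
((p2 or p1) or p1) implies not p2 = 3 implies 3 = 6
not ((p2 and p1) or (p2 implies p1)) and (((p2 or p1) or p1) implies not p2) = 2 and 6 = 2
((((p2 and (p1 or p2)) or ((p2 and p2) or (p1 implies p1))) or (p1 implies p1)) or ((not (p2 or p2) or ((p1 or p1) or p2)) or (not (p1 implies p1) or ((p1 or p2) and p1)))) and (not ((p2 and p1) or (p2 implies p1)) and (((p2 or p1) or p1) implies not p2)) = 6 and 2 = 2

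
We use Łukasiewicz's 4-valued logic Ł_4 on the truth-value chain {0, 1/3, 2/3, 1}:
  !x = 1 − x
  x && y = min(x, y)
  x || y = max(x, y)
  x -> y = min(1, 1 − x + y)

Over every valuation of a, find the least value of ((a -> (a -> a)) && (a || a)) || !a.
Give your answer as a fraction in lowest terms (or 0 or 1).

Take a = 1/3:
a -> a = 1/3 -> 1/3 = 1
a -> (a -> a) = 1/3 -> 1 = 1
a || a = 1/3 || 1/3 = 1/3
(a -> (a -> a)) && (a || a) = 1 && 1/3 = 1/3
!a = !1/3 = 2/3
((a -> (a -> a)) && (a || a)) || !a = 1/3 || 2/3 = 2/3
No assignment yields a value below 2/3, so this is the minimum.

2/3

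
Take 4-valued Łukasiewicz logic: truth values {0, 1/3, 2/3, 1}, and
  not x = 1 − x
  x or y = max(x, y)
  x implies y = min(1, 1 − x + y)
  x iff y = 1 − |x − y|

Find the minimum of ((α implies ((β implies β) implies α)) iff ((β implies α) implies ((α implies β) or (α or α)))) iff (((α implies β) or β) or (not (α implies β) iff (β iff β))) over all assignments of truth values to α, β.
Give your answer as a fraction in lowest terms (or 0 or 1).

2/3

Take α = 1, β = 1/3:
β implies β = 1/3 implies 1/3 = 1
(β implies β) implies α = 1 implies 1 = 1
α implies ((β implies β) implies α) = 1 implies 1 = 1
β implies α = 1/3 implies 1 = 1
α implies β = 1 implies 1/3 = 1/3
α or α = 1 or 1 = 1
(α implies β) or (α or α) = 1/3 or 1 = 1
(β implies α) implies ((α implies β) or (α or α)) = 1 implies 1 = 1
(α implies ((β implies β) implies α)) iff ((β implies α) implies ((α implies β) or (α or α))) = 1 iff 1 = 1
α implies β = 1 implies 1/3 = 1/3
(α implies β) or β = 1/3 or 1/3 = 1/3
α implies β = 1 implies 1/3 = 1/3
not (α implies β) = not 1/3 = 2/3
β iff β = 1/3 iff 1/3 = 1
not (α implies β) iff (β iff β) = 2/3 iff 1 = 2/3
((α implies β) or β) or (not (α implies β) iff (β iff β)) = 1/3 or 2/3 = 2/3
((α implies ((β implies β) implies α)) iff ((β implies α) implies ((α implies β) or (α or α)))) iff (((α implies β) or β) or (not (α implies β) iff (β iff β))) = 1 iff 2/3 = 2/3
No assignment yields a value below 2/3, so this is the minimum.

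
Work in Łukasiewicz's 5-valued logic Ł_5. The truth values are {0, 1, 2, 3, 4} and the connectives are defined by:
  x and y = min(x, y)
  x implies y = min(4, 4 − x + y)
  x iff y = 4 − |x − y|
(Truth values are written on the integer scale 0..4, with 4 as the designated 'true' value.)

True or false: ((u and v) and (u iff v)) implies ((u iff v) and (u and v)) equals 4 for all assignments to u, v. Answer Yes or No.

At u = 1, v = 2, for instance:
u and v = 1 and 2 = 1
u iff v = 1 iff 2 = 3
(u and v) and (u iff v) = 1 and 3 = 1
(u iff v) and (u and v) = 3 and 1 = 1
((u and v) and (u iff v)) implies ((u iff v) and (u and v)) = 1 implies 1 = 4
and checking the remaining 24 assignments likewise gives ≥ 4 in every case.

Yes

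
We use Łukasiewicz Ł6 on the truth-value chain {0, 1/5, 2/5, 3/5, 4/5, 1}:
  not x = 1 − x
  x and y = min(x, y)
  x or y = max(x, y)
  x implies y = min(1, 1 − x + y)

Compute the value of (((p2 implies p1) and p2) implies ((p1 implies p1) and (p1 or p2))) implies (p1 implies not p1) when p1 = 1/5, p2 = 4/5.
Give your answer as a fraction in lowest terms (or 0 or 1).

1

p2 implies p1 = 4/5 implies 1/5 = 2/5
(p2 implies p1) and p2 = 2/5 and 4/5 = 2/5
p1 implies p1 = 1/5 implies 1/5 = 1
p1 or p2 = 1/5 or 4/5 = 4/5
(p1 implies p1) and (p1 or p2) = 1 and 4/5 = 4/5
((p2 implies p1) and p2) implies ((p1 implies p1) and (p1 or p2)) = 2/5 implies 4/5 = 1
not p1 = not 1/5 = 4/5
p1 implies not p1 = 1/5 implies 4/5 = 1
(((p2 implies p1) and p2) implies ((p1 implies p1) and (p1 or p2))) implies (p1 implies not p1) = 1 implies 1 = 1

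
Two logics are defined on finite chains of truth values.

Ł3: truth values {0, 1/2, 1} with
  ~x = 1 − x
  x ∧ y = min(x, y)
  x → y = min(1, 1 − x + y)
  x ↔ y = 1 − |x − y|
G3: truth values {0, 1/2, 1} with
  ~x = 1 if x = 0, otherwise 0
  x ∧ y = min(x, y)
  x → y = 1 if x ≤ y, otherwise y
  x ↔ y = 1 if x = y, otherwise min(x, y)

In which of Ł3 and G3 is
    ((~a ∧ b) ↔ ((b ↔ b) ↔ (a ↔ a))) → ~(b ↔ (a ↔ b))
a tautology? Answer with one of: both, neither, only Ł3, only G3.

only G3

In Ł3: at a = 0, b = 1/2 the value is 1/2 — not a tautology.
In G3: every assignment gives 1 — tautology.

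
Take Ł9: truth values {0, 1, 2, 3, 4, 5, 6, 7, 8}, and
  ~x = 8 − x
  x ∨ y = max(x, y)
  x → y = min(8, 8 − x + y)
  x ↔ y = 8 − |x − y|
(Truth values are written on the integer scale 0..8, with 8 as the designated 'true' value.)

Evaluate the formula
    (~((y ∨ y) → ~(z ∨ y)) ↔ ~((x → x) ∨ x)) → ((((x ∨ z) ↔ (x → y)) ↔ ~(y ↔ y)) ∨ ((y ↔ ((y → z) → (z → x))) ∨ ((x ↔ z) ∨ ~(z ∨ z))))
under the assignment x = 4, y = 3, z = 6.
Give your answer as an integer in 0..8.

7

y ∨ y = 3 ∨ 3 = 3
z ∨ y = 6 ∨ 3 = 6
~(z ∨ y) = ~6 = 2
(y ∨ y) → ~(z ∨ y) = 3 → 2 = 7
~((y ∨ y) → ~(z ∨ y)) = ~7 = 1
x → x = 4 → 4 = 8
(x → x) ∨ x = 8 ∨ 4 = 8
~((x → x) ∨ x) = ~8 = 0
~((y ∨ y) → ~(z ∨ y)) ↔ ~((x → x) ∨ x) = 1 ↔ 0 = 7
x ∨ z = 4 ∨ 6 = 6
x → y = 4 → 3 = 7
(x ∨ z) ↔ (x → y) = 6 ↔ 7 = 7
y ↔ y = 3 ↔ 3 = 8
~(y ↔ y) = ~8 = 0
((x ∨ z) ↔ (x → y)) ↔ ~(y ↔ y) = 7 ↔ 0 = 1
y → z = 3 → 6 = 8
z → x = 6 → 4 = 6
(y → z) → (z → x) = 8 → 6 = 6
y ↔ ((y → z) → (z → x)) = 3 ↔ 6 = 5
x ↔ z = 4 ↔ 6 = 6
z ∨ z = 6 ∨ 6 = 6
~(z ∨ z) = ~6 = 2
(x ↔ z) ∨ ~(z ∨ z) = 6 ∨ 2 = 6
(y ↔ ((y → z) → (z → x))) ∨ ((x ↔ z) ∨ ~(z ∨ z)) = 5 ∨ 6 = 6
(((x ∨ z) ↔ (x → y)) ↔ ~(y ↔ y)) ∨ ((y ↔ ((y → z) → (z → x))) ∨ ((x ↔ z) ∨ ~(z ∨ z))) = 1 ∨ 6 = 6
(~((y ∨ y) → ~(z ∨ y)) ↔ ~((x → x) ∨ x)) → ((((x ∨ z) ↔ (x → y)) ↔ ~(y ↔ y)) ∨ ((y ↔ ((y → z) → (z → x))) ∨ ((x ↔ z) ∨ ~(z ∨ z)))) = 7 → 6 = 7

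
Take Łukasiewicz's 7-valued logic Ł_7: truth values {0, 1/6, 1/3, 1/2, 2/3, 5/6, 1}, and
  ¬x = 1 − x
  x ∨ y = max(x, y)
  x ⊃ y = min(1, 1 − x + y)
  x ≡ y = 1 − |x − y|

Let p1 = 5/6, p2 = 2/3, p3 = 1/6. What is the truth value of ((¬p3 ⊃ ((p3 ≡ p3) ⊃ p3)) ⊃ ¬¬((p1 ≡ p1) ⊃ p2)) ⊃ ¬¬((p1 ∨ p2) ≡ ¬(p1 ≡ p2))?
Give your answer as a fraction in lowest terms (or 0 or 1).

1/3

¬p3 = ¬1/6 = 5/6
p3 ≡ p3 = 1/6 ≡ 1/6 = 1
(p3 ≡ p3) ⊃ p3 = 1 ⊃ 1/6 = 1/6
¬p3 ⊃ ((p3 ≡ p3) ⊃ p3) = 5/6 ⊃ 1/6 = 1/3
p1 ≡ p1 = 5/6 ≡ 5/6 = 1
(p1 ≡ p1) ⊃ p2 = 1 ⊃ 2/3 = 2/3
¬((p1 ≡ p1) ⊃ p2) = ¬2/3 = 1/3
¬¬((p1 ≡ p1) ⊃ p2) = ¬1/3 = 2/3
(¬p3 ⊃ ((p3 ≡ p3) ⊃ p3)) ⊃ ¬¬((p1 ≡ p1) ⊃ p2) = 1/3 ⊃ 2/3 = 1
p1 ∨ p2 = 5/6 ∨ 2/3 = 5/6
p1 ≡ p2 = 5/6 ≡ 2/3 = 5/6
¬(p1 ≡ p2) = ¬5/6 = 1/6
(p1 ∨ p2) ≡ ¬(p1 ≡ p2) = 5/6 ≡ 1/6 = 1/3
¬((p1 ∨ p2) ≡ ¬(p1 ≡ p2)) = ¬1/3 = 2/3
¬¬((p1 ∨ p2) ≡ ¬(p1 ≡ p2)) = ¬2/3 = 1/3
((¬p3 ⊃ ((p3 ≡ p3) ⊃ p3)) ⊃ ¬¬((p1 ≡ p1) ⊃ p2)) ⊃ ¬¬((p1 ∨ p2) ≡ ¬(p1 ≡ p2)) = 1 ⊃ 1/3 = 1/3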